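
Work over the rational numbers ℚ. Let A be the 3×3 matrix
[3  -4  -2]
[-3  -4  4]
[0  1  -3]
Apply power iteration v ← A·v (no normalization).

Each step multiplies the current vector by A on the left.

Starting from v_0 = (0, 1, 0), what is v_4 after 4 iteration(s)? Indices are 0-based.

v_4 = (218, 1184, -321)

v_0 = (0, 1, 0).
v_1 = A·v_0 = (-4, -4, 1).
v_2 = A·v_1 = (2, 32, -7).
v_3 = A·v_2 = (-108, -162, 53).
v_4 = A·v_3 = (218, 1184, -321).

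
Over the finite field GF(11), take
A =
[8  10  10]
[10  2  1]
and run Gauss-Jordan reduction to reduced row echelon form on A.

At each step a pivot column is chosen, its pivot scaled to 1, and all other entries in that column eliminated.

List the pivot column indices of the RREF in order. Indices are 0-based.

pivot(0,0)=8: scale R0 → (1, 4, 4)
  clear (1,0): R1 −= (10)R0 → (0, 6, 5)
pivot(1,1)=6: scale R1 → (0, 1, 10)
  clear (0,1): R0 −= (4)R1 → (1, 0, 8)

pivot columns: 0, 1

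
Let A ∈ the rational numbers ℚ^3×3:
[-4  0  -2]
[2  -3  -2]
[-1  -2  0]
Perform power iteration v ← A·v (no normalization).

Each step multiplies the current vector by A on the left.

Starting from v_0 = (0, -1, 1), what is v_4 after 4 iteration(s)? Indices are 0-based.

v_0 = (0, -1, 1).
v_1 = A·v_0 = (-2, 1, 2).
v_2 = A·v_1 = (4, -11, 0).
v_3 = A·v_2 = (-16, 41, 18).
v_4 = A·v_3 = (28, -191, -66).

v_4 = (28, -191, -66)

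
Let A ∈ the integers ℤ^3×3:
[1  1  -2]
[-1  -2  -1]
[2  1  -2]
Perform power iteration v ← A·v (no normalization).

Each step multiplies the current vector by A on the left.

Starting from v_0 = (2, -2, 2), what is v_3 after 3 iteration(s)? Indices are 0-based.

v_0 = (2, -2, 2).
v_1 = A·v_0 = (-4, 0, -2).
v_2 = A·v_1 = (0, 6, -4).
v_3 = A·v_2 = (14, -8, 14).

v_3 = (14, -8, 14)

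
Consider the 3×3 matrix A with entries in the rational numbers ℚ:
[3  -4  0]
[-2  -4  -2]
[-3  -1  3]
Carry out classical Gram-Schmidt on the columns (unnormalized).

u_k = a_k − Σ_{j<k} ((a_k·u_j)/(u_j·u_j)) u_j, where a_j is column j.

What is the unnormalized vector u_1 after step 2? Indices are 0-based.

Step 1: u_0 = a_0 = (3, -2, -3).
Step 2: u_1 = a_1 − (-1/22)·u_0 = (-85/22, -45/11, -25/22).

u_1 = (-85/22, -45/11, -25/22)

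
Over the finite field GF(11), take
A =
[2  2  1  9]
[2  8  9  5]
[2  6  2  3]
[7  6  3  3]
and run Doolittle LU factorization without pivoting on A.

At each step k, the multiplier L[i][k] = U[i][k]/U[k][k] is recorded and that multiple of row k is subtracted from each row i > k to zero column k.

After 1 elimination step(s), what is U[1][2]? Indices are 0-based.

k=0: U[0][0]=2
  eliminate (1,0): mult=1, new row 1: (0, 6, 8, 7); set L[1][0]=1
  eliminate (2,0): mult=1, new row 2: (0, 4, 1, 5); set L[2][0]=1
  eliminate (3,0): mult=9, new row 3: (0, 10, 5, 10); set L[3][0]=9

U[1][2] = 8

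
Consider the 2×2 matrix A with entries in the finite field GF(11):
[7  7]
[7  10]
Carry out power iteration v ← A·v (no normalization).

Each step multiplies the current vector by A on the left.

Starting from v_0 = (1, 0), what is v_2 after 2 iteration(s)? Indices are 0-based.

v_0 = (1, 0).
v_1 = A·v_0 = (7, 7).
v_2 = A·v_1 = (10, 9).

v_2 = (10, 9)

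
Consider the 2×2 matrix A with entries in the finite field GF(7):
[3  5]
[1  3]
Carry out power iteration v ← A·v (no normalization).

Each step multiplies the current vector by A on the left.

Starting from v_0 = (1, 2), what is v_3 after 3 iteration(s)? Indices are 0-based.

v_3 = (0, 1)

v_0 = (1, 2).
v_1 = A·v_0 = (6, 0).
v_2 = A·v_1 = (4, 6).
v_3 = A·v_2 = (0, 1).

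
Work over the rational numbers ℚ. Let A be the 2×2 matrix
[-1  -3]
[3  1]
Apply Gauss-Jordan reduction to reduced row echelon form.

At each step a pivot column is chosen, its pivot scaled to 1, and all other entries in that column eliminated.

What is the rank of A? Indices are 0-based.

step 1: normalize row 0 (÷-1) = (1, 3)
  row 1: subtract 3×row0 = (0, -8)
step 2: normalize row 1 (÷-8) = (0, 1)
  row 0: subtract 3×row1 = (1, 0)

rank = 2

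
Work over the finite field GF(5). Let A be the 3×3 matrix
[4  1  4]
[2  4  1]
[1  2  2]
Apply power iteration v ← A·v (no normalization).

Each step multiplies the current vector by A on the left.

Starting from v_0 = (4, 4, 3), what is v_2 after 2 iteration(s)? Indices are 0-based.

v_2 = (2, 0, 2)

v_0 = (4, 4, 3).
v_1 = A·v_0 = (2, 2, 3).
v_2 = A·v_1 = (2, 0, 2).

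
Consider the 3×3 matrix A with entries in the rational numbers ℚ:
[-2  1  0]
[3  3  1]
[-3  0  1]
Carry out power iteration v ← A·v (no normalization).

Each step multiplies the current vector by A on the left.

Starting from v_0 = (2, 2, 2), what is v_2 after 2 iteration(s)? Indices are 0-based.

v_2 = (18, 32, 2)

v_0 = (2, 2, 2).
v_1 = A·v_0 = (-2, 14, -4).
v_2 = A·v_1 = (18, 32, 2).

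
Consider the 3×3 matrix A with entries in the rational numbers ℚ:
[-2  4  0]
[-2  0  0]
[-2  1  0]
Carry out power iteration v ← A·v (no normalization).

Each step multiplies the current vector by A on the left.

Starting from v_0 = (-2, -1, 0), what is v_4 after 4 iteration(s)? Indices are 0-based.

v_4 = (-64, 64, 32)

v_0 = (-2, -1, 0).
v_1 = A·v_0 = (0, 4, 3).
v_2 = A·v_1 = (16, 0, 4).
v_3 = A·v_2 = (-32, -32, -32).
v_4 = A·v_3 = (-64, 64, 32).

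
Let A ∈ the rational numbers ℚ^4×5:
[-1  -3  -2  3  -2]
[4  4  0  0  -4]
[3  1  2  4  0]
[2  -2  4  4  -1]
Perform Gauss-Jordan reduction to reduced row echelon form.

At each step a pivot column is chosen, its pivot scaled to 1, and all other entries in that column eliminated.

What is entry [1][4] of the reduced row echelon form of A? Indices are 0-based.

step 1: normalize row 0 (÷-1) = (1, 3, 2, -3, 2)
  row 1: subtract 4×row0 = (0, -8, -8, 12, -12)
  row 2: subtract 3×row0 = (0, -8, -4, 13, -6)
  row 3: subtract 2×row0 = (0, -8, 0, 10, -5)
step 2: normalize row 1 (÷-8) = (0, 1, 1, -3/2, 3/2)
  row 0: subtract 3×row1 = (1, 0, -1, 3/2, -5/2)
  row 2: subtract -8×row1 = (0, 0, 4, 1, 6)
  row 3: subtract -8×row1 = (0, 0, 8, -2, 7)
step 3: normalize row 2 (÷4) = (0, 0, 1, 1/4, 3/2)
  row 0: subtract -1×row2 = (1, 0, 0, 7/4, -1)
  row 1: subtract 1×row2 = (0, 1, 0, -7/4, 0)
  row 3: subtract 8×row2 = (0, 0, 0, -4, -5)
step 4: normalize row 3 (÷-4) = (0, 0, 0, 1, 5/4)
  row 0: subtract 7/4×row3 = (1, 0, 0, 0, -51/16)
  row 1: subtract -7/4×row3 = (0, 1, 0, 0, 35/16)
  row 2: subtract 1/4×row3 = (0, 0, 1, 0, 19/16)

M[1][4] = 35/16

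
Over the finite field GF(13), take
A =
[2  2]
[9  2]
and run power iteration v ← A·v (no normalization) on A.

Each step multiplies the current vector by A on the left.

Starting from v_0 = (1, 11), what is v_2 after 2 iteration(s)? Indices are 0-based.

v_2 = (6, 5)

v_0 = (1, 11).
v_1 = A·v_0 = (11, 5).
v_2 = A·v_1 = (6, 5).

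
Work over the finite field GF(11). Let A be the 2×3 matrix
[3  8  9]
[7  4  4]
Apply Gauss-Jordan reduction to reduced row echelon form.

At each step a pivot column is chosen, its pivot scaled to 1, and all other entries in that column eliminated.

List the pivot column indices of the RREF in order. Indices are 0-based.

pivot(0,0)=3: scale R0 → (1, 10, 3)
  clear (1,0): R1 −= (7)R0 → (0, 0, 5)
col 1: no nonzero at/below row 1; advance.
pivot(1,2)=5: scale R1 → (0, 0, 1)
  clear (0,2): R0 −= (3)R1 → (1, 10, 0)

pivot columns: 0, 2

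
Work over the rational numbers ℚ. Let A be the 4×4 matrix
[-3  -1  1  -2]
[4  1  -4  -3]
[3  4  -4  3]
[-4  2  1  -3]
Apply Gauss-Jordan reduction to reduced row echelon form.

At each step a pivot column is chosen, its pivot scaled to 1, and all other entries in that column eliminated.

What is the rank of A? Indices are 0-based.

step 1: normalize row 0 (÷-3) = (1, 1/3, -1/3, 2/3)
  row 1: subtract 4×row0 = (0, -1/3, -8/3, -17/3)
  row 2: subtract 3×row0 = (0, 3, -3, 1)
  row 3: subtract -4×row0 = (0, 10/3, -1/3, -1/3)
step 2: normalize row 1 (÷-1/3) = (0, 1, 8, 17)
  row 0: subtract 1/3×row1 = (1, 0, -3, -5)
  row 2: subtract 3×row1 = (0, 0, -27, -50)
  row 3: subtract 10/3×row1 = (0, 0, -27, -57)
step 3: normalize row 2 (÷-27) = (0, 0, 1, 50/27)
  row 0: subtract -3×row2 = (1, 0, 0, 5/9)
  row 1: subtract 8×row2 = (0, 1, 0, 59/27)
  row 3: subtract -27×row2 = (0, 0, 0, -7)
step 4: normalize row 3 (÷-7) = (0, 0, 0, 1)
  row 0: subtract 5/9×row3 = (1, 0, 0, 0)
  row 1: subtract 59/27×row3 = (0, 1, 0, 0)
  row 2: subtract 50/27×row3 = (0, 0, 1, 0)

rank = 4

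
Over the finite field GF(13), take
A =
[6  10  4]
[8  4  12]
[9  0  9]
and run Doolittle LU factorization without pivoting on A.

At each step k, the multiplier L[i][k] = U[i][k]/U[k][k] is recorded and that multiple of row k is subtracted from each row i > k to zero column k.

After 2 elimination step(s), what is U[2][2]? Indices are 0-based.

U[2][2] = 9

Step 1: pivot at (0,0) is 6.
  row1 ← row1 − (10)·row0  ⇒  L[1][0]=10, U row1=(0, 8, 11)
  row2 ← row2 − (8)·row0  ⇒  L[2][0]=8, U row2=(0, 11, 3)
Step 2: pivot at (1,1) is 8.
  row2 ← row2 − (3)·row1  ⇒  L[2][1]=3, U row2=(0, 0, 9)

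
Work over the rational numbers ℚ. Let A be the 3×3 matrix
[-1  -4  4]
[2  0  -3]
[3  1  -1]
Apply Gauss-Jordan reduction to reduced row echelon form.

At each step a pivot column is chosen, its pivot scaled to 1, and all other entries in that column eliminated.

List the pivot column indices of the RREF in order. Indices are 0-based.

step 1: normalize row 0 (÷-1) = (1, 4, -4)
  row 1: subtract 2×row0 = (0, -8, 5)
  row 2: subtract 3×row0 = (0, -11, 11)
step 2: normalize row 1 (÷-8) = (0, 1, -5/8)
  row 0: subtract 4×row1 = (1, 0, -3/2)
  row 2: subtract -11×row1 = (0, 0, 33/8)
step 3: normalize row 2 (÷33/8) = (0, 0, 1)
  row 0: subtract -3/2×row2 = (1, 0, 0)
  row 1: subtract -5/8×row2 = (0, 1, 0)

pivot columns: 0, 1, 2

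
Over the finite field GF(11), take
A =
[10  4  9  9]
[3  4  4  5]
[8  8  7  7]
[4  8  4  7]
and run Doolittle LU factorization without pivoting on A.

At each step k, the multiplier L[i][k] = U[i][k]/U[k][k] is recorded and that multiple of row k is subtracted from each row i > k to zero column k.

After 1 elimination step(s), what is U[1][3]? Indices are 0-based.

Step 1: pivot at (0,0) is 10.
  row1 ← row1 − (8)·row0  ⇒  L[1][0]=8, U row1=(0, 5, 9, 10)
  row2 ← row2 − (3)·row0  ⇒  L[2][0]=3, U row2=(0, 7, 2, 2)
  row3 ← row3 − (7)·row0  ⇒  L[3][0]=7, U row3=(0, 2, 7, 10)

U[1][3] = 10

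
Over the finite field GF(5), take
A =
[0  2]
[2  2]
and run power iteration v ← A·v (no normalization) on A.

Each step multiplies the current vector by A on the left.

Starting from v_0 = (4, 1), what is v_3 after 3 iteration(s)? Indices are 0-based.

v_0 = (4, 1).
v_1 = A·v_0 = (2, 0).
v_2 = A·v_1 = (0, 4).
v_3 = A·v_2 = (3, 3).

v_3 = (3, 3)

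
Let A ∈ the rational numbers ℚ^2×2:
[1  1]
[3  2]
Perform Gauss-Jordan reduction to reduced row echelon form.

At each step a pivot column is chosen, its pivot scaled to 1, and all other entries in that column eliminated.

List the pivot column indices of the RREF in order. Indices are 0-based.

[1] R0 /= 1  ⇒  (1, 1)
     R1 -= 3·R0  ⇒  (0, -1)
[2] R1 /= -1  ⇒  (0, 1)
     R0 -= 1·R1  ⇒  (1, 0)

pivot columns: 0, 1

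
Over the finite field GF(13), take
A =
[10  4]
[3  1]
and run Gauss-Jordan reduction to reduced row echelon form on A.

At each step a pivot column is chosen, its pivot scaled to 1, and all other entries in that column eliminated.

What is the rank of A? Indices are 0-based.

step 1: normalize row 0 (÷10) = (1, 3)
  row 1: subtract 3×row0 = (0, 5)
step 2: normalize row 1 (÷5) = (0, 1)
  row 0: subtract 3×row1 = (1, 0)

rank = 2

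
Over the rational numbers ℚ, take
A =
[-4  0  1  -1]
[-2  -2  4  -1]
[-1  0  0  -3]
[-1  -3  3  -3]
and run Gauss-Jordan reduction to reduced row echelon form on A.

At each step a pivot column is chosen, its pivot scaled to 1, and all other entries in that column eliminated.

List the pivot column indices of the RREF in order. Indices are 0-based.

pivot columns: 0, 1, 2, 3

step 1: normalize row 0 (÷-4) = (1, 0, -1/4, 1/4)
  row 1: subtract -2×row0 = (0, -2, 7/2, -1/2)
  row 2: subtract -1×row0 = (0, 0, -1/4, -11/4)
  row 3: subtract -1×row0 = (0, -3, 11/4, -11/4)
step 2: normalize row 1 (÷-2) = (0, 1, -7/4, 1/4)
  row 3: subtract -3×row1 = (0, 0, -5/2, -2)
step 3: normalize row 2 (÷-1/4) = (0, 0, 1, 11)
  row 0: subtract -1/4×row2 = (1, 0, 0, 3)
  row 1: subtract -7/4×row2 = (0, 1, 0, 39/2)
  row 3: subtract -5/2×row2 = (0, 0, 0, 51/2)
step 4: normalize row 3 (÷51/2) = (0, 0, 0, 1)
  row 0: subtract 3×row3 = (1, 0, 0, 0)
  row 1: subtract 39/2×row3 = (0, 1, 0, 0)
  row 2: subtract 11×row3 = (0, 0, 1, 0)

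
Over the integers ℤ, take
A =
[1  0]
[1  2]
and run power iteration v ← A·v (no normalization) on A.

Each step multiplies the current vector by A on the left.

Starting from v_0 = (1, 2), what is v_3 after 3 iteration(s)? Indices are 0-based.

v_0 = (1, 2).
v_1 = A·v_0 = (1, 5).
v_2 = A·v_1 = (1, 11).
v_3 = A·v_2 = (1, 23).

v_3 = (1, 23)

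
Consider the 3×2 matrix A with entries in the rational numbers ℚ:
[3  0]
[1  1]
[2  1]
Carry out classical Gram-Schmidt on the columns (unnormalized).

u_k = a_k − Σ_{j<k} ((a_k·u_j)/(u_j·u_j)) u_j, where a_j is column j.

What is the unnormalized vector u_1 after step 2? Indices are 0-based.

u_1 = (-9/14, 11/14, 4/7)

Step 1: u_0 = a_0 = (3, 1, 2).
Step 2: u_1 = a_1 − (3/14)·u_0 = (-9/14, 11/14, 4/7).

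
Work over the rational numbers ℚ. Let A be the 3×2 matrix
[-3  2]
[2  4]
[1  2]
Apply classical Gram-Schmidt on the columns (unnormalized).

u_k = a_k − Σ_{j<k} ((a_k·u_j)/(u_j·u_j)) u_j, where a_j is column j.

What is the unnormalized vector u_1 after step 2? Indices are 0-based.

u_1 = (20/7, 24/7, 12/7)

Step 1: u_0 = a_0 = (-3, 2, 1).
Step 2: u_1 = a_1 − (2/7)·u_0 = (20/7, 24/7, 12/7).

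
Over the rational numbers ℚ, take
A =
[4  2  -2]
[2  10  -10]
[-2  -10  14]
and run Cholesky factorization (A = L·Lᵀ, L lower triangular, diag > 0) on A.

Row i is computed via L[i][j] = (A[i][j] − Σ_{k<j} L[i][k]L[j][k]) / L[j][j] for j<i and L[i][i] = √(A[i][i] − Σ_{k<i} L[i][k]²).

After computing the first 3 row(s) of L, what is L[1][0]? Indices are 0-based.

L[1][0] = 1

Step 1: L[0][0] = √(4) = 2.
  L[1][0] = (2) / L[0][0] = 1.
Step 2: L[1][1] = √(9) = 3.
  L[2][0] = (-2) / L[0][0] = -1.
  L[2][1] = (-9) / L[1][1] = -3.
Step 3: L[2][2] = √(4) = 2.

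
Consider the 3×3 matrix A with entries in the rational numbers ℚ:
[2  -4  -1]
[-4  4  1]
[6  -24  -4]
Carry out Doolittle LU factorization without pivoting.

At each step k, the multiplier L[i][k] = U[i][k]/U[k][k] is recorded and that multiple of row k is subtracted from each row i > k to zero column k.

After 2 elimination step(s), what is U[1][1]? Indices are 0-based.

[col 0] pivot 2
  R1 -= -2*R0 → (0, -4, -1)  (L[1][0] := -2)
  R2 -= 3*R0 → (0, -12, -1)  (L[2][0] := 3)
[col 1] pivot -4
  R2 -= 3*R1 → (0, 0, 2)  (L[2][1] := 3)

U[1][1] = -4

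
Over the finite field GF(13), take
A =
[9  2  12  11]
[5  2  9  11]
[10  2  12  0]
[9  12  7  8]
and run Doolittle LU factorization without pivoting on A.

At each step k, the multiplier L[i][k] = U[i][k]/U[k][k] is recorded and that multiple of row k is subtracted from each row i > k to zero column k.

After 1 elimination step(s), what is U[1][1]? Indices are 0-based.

[col 0] pivot 9
  R1 -= 2*R0 → (0, 11, 11, 2)  (L[1][0] := 2)
  R2 -= 4*R0 → (0, 7, 3, 8)  (L[2][0] := 4)
  R3 -= 1*R0 → (0, 10, 8, 10)  (L[3][0] := 1)

U[1][1] = 11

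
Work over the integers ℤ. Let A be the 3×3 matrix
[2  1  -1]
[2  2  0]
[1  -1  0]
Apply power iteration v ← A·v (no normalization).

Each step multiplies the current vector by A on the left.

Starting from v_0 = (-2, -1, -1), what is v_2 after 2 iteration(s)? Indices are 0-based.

v_2 = (-13, -20, 2)

v_0 = (-2, -1, -1).
v_1 = A·v_0 = (-4, -6, -1).
v_2 = A·v_1 = (-13, -20, 2).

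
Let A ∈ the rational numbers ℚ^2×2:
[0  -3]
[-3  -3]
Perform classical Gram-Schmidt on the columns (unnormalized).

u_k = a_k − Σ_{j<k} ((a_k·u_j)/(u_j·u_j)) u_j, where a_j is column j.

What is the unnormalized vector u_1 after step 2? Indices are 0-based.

u_1 = (-3, 0)

Step 1: u_0 = a_0 = (0, -3).
Step 2: u_1 = a_1 − (1)·u_0 = (-3, 0).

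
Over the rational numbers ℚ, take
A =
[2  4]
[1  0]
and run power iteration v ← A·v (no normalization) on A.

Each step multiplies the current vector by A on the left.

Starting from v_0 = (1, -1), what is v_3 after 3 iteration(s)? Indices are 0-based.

v_3 = (-8, 0)

v_0 = (1, -1).
v_1 = A·v_0 = (-2, 1).
v_2 = A·v_1 = (0, -2).
v_3 = A·v_2 = (-8, 0).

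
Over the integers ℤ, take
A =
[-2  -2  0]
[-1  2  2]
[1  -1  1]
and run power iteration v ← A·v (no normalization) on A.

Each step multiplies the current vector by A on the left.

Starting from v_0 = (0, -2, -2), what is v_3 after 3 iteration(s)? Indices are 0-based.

v_3 = (24, -24, 40)

v_0 = (0, -2, -2).
v_1 = A·v_0 = (4, -8, 0).
v_2 = A·v_1 = (8, -20, 12).
v_3 = A·v_2 = (24, -24, 40).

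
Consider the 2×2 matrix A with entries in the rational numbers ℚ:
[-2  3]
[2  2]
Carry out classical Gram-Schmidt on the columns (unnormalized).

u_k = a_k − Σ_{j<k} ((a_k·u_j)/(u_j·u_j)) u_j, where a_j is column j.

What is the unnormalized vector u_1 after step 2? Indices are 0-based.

u_1 = (5/2, 5/2)

Step 1: u_0 = a_0 = (-2, 2).
Step 2: u_1 = a_1 − (-1/4)·u_0 = (5/2, 5/2).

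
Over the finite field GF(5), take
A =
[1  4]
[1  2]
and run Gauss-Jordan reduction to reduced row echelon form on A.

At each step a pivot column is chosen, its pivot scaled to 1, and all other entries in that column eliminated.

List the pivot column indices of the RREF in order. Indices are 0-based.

pivot columns: 0, 1

[1] R0 /= 1  ⇒  (1, 4)
     R1 -= 1·R0  ⇒  (0, 3)
[2] R1 /= 3  ⇒  (0, 1)
     R0 -= 4·R1  ⇒  (1, 0)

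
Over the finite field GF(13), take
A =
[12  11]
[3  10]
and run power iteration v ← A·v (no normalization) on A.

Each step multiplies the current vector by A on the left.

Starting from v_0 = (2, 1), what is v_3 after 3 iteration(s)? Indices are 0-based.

v_3 = (5, 5)

v_0 = (2, 1).
v_1 = A·v_0 = (9, 3).
v_2 = A·v_1 = (11, 5).
v_3 = A·v_2 = (5, 5).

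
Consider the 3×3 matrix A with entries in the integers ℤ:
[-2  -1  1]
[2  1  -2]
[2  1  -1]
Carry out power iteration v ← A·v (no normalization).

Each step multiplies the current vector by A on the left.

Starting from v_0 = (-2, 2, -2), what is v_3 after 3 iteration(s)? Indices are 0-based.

v_3 = (4, -6, -4)

v_0 = (-2, 2, -2).
v_1 = A·v_0 = (0, 2, 0).
v_2 = A·v_1 = (-2, 2, 2).
v_3 = A·v_2 = (4, -6, -4).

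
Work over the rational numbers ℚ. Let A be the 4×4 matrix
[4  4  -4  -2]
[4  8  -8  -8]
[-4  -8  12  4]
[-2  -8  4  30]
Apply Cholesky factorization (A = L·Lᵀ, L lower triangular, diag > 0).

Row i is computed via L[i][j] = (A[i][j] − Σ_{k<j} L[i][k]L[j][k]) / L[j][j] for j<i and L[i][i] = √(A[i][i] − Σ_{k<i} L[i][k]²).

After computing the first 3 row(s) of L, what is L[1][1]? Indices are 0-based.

L[1][1] = 2

Step 1: L[0][0] = √(4) = 2.
  L[1][0] = (4) / L[0][0] = 2.
Step 2: L[1][1] = √(4) = 2.
  L[2][0] = (-4) / L[0][0] = -2.
  L[2][1] = (-4) / L[1][1] = -2.
Step 3: L[2][2] = √(4) = 2.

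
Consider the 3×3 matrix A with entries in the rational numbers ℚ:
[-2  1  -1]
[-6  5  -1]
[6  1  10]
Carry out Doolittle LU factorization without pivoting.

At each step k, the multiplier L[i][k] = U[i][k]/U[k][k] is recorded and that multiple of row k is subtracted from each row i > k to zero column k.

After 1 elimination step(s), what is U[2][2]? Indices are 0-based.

Step 1: pivot at (0,0) is -2.
  row1 ← row1 − (3)·row0  ⇒  L[1][0]=3, U row1=(0, 2, 2)
  row2 ← row2 − (-3)·row0  ⇒  L[2][0]=-3, U row2=(0, 4, 7)

U[2][2] = 7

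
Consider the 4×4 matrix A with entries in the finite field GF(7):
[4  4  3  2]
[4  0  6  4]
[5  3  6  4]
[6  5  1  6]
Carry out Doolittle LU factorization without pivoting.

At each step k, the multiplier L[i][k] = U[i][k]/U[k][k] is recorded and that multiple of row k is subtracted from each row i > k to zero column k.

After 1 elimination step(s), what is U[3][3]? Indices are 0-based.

k=0: U[0][0]=4
  eliminate (1,0): mult=1, new row 1: (0, 3, 3, 2); set L[1][0]=1
  eliminate (2,0): mult=3, new row 2: (0, 5, 4, 5); set L[2][0]=3
  eliminate (3,0): mult=5, new row 3: (0, 6, 0, 3); set L[3][0]=5

U[3][3] = 3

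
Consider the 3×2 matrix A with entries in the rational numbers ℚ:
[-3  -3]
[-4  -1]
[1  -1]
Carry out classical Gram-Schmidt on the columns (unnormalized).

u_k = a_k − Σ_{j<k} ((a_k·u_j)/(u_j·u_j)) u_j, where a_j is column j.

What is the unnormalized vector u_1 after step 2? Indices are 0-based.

Step 1: u_0 = a_0 = (-3, -4, 1).
Step 2: u_1 = a_1 − (6/13)·u_0 = (-21/13, 11/13, -19/13).

u_1 = (-21/13, 11/13, -19/13)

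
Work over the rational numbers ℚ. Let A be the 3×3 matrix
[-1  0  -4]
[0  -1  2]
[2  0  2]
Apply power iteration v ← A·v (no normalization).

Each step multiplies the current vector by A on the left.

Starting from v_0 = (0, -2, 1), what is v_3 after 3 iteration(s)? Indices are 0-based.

v_0 = (0, -2, 1).
v_1 = A·v_0 = (-4, 4, 2).
v_2 = A·v_1 = (-4, 0, -4).
v_3 = A·v_2 = (20, -8, -16).

v_3 = (20, -8, -16)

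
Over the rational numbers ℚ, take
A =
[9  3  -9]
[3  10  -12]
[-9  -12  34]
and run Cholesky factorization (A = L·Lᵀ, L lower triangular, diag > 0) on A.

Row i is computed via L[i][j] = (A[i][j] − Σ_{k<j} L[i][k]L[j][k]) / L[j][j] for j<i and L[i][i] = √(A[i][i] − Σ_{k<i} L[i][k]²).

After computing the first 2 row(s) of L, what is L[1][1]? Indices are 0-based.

Step 1: L[0][0] = √(9) = 3.
  L[1][0] = (3) / L[0][0] = 1.
Step 2: L[1][1] = √(9) = 3.

L[1][1] = 3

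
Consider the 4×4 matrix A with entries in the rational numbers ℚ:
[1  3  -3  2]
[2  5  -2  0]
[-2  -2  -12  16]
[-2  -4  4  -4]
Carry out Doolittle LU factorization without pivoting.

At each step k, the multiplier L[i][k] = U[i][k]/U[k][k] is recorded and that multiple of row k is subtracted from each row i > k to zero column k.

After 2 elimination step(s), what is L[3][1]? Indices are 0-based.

Step 1: pivot at (0,0) is 1.
  row1 ← row1 − (2)·row0  ⇒  L[1][0]=2, U row1=(0, -1, 4, -4)
  row2 ← row2 − (-2)·row0  ⇒  L[2][0]=-2, U row2=(0, 4, -18, 20)
  row3 ← row3 − (-2)·row0  ⇒  L[3][0]=-2, U row3=(0, 2, -2, 0)
Step 2: pivot at (1,1) is -1.
  row2 ← row2 − (-4)·row1  ⇒  L[2][1]=-4, U row2=(0, 0, -2, 4)
  row3 ← row3 − (-2)·row1  ⇒  L[3][1]=-2, U row3=(0, 0, 6, -8)

L[3][1] = -2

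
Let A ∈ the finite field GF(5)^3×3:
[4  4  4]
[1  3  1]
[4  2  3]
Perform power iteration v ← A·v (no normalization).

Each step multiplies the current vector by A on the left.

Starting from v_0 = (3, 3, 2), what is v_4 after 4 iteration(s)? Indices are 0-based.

v_0 = (3, 3, 2).
v_1 = A·v_0 = (2, 4, 4).
v_2 = A·v_1 = (0, 3, 3).
v_3 = A·v_2 = (4, 2, 0).
v_4 = A·v_3 = (4, 0, 0).

v_4 = (4, 0, 0)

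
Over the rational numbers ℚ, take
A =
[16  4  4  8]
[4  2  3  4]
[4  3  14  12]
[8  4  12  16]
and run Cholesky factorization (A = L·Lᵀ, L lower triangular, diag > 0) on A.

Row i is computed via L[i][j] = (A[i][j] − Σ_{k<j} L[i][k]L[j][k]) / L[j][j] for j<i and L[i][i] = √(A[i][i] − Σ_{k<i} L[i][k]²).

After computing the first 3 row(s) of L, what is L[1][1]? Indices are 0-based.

L[1][1] = 1

Step 1: L[0][0] = √(16) = 4.
  L[1][0] = (4) / L[0][0] = 1.
Step 2: L[1][1] = √(1) = 1.
  L[2][0] = (4) / L[0][0] = 1.
  L[2][1] = (2) / L[1][1] = 2.
Step 3: L[2][2] = √(9) = 3.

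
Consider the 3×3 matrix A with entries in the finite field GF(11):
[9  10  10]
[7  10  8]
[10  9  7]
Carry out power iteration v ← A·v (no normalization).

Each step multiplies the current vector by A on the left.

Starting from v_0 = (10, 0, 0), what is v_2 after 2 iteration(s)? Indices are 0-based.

v_0 = (10, 0, 0).
v_1 = A·v_0 = (2, 4, 1).
v_2 = A·v_1 = (2, 7, 8).

v_2 = (2, 7, 8)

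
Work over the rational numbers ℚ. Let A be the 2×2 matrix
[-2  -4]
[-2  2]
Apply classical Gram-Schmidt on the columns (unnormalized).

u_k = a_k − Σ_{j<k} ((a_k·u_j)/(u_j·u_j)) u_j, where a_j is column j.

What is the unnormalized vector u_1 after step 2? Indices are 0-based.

u_1 = (-3, 3)

Step 1: u_0 = a_0 = (-2, -2).
Step 2: u_1 = a_1 − (1/2)·u_0 = (-3, 3).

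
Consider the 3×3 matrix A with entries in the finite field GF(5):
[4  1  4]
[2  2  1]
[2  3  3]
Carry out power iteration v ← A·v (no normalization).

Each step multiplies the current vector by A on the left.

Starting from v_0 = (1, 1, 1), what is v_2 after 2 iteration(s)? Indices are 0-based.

v_0 = (1, 1, 1).
v_1 = A·v_0 = (4, 0, 3).
v_2 = A·v_1 = (3, 1, 2).

v_2 = (3, 1, 2)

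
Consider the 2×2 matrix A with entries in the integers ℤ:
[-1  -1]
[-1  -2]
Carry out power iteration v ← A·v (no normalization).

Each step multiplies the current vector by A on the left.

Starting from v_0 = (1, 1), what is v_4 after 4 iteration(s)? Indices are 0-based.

v_4 = (34, 55)

v_0 = (1, 1).
v_1 = A·v_0 = (-2, -3).
v_2 = A·v_1 = (5, 8).
v_3 = A·v_2 = (-13, -21).
v_4 = A·v_3 = (34, 55).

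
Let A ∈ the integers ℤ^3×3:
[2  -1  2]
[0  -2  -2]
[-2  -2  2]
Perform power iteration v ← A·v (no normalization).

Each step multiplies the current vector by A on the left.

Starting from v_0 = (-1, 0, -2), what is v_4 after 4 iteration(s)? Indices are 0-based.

v_4 = (16, -112, 152)

v_0 = (-1, 0, -2).
v_1 = A·v_0 = (-6, 4, -2).
v_2 = A·v_1 = (-20, -4, 0).
v_3 = A·v_2 = (-36, 8, 48).
v_4 = A·v_3 = (16, -112, 152).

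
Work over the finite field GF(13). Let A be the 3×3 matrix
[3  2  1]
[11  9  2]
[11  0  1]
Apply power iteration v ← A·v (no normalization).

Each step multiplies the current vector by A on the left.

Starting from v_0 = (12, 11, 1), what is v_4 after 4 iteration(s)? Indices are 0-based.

v_4 = (12, 9, 7)

v_0 = (12, 11, 1).
v_1 = A·v_0 = (7, 12, 3).
v_2 = A·v_1 = (9, 9, 2).
v_3 = A·v_2 = (8, 2, 10).
v_4 = A·v_3 = (12, 9, 7).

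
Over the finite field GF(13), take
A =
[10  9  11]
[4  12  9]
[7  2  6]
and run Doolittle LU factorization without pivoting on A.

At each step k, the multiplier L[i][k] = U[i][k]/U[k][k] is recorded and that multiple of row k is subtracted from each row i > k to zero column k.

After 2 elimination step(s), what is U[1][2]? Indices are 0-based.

U[1][2] = 2

k=0: U[0][0]=10
  eliminate (1,0): mult=3, new row 1: (0, 11, 2); set L[1][0]=3
  eliminate (2,0): mult=2, new row 2: (0, 10, 10); set L[2][0]=2
k=1: U[1][1]=11
  eliminate (2,1): mult=8, new row 2: (0, 0, 7); set L[2][1]=8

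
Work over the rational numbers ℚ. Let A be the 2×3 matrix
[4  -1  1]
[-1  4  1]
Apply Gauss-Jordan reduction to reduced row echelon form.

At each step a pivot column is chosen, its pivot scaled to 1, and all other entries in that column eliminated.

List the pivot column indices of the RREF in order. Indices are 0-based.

step 1: normalize row 0 (÷4) = (1, -1/4, 1/4)
  row 1: subtract -1×row0 = (0, 15/4, 5/4)
step 2: normalize row 1 (÷15/4) = (0, 1, 1/3)
  row 0: subtract -1/4×row1 = (1, 0, 1/3)

pivot columns: 0, 1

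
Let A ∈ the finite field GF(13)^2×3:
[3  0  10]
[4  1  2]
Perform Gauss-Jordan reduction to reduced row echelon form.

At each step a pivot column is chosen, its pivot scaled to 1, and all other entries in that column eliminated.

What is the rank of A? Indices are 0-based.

pivot(0,0)=3: scale R0 → (1, 0, 12)
  clear (1,0): R1 −= (4)R0 → (0, 1, 6)
pivot(1,1)=1: scale R1 → (0, 1, 6)

rank = 2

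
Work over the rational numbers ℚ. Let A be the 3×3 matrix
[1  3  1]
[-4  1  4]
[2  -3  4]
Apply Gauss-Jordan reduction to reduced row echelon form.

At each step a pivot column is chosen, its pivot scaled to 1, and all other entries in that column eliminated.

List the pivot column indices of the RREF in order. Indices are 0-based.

[1] R0 /= 1  ⇒  (1, 3, 1)
     R1 -= -4·R0  ⇒  (0, 13, 8)
     R2 -= 2·R0  ⇒  (0, -9, 2)
[2] R1 /= 13  ⇒  (0, 1, 8/13)
     R0 -= 3·R1  ⇒  (1, 0, -11/13)
     R2 -= -9·R1  ⇒  (0, 0, 98/13)
[3] R2 /= 98/13  ⇒  (0, 0, 1)
     R0 -= -11/13·R2  ⇒  (1, 0, 0)
     R1 -= 8/13·R2  ⇒  (0, 1, 0)

pivot columns: 0, 1, 2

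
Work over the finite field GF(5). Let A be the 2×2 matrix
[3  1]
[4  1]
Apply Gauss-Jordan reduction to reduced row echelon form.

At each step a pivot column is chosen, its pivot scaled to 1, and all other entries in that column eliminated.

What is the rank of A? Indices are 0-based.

step 1: normalize row 0 (÷3) = (1, 2)
  row 1: subtract 4×row0 = (0, 3)
step 2: normalize row 1 (÷3) = (0, 1)
  row 0: subtract 2×row1 = (1, 0)

rank = 2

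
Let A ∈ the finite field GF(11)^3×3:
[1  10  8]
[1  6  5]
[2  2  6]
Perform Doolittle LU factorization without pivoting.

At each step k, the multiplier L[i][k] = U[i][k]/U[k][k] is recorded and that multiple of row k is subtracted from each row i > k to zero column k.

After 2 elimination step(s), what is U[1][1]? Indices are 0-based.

U[1][1] = 7

Step 1: pivot at (0,0) is 1.
  row1 ← row1 − (1)·row0  ⇒  L[1][0]=1, U row1=(0, 7, 8)
  row2 ← row2 − (2)·row0  ⇒  L[2][0]=2, U row2=(0, 4, 1)
Step 2: pivot at (1,1) is 7.
  row2 ← row2 − (10)·row1  ⇒  L[2][1]=10, U row2=(0, 0, 9)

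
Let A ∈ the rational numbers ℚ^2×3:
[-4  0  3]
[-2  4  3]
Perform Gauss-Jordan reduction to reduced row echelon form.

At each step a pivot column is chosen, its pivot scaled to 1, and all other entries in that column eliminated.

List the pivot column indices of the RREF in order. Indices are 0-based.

pivot(0,0)=-4: scale R0 → (1, 0, -3/4)
  clear (1,0): R1 −= (-2)R0 → (0, 4, 3/2)
pivot(1,1)=4: scale R1 → (0, 1, 3/8)

pivot columns: 0, 1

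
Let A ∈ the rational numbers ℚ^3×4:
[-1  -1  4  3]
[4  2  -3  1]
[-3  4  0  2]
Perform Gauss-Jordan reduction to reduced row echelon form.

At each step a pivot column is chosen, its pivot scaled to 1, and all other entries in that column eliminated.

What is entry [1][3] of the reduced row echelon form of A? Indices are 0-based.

M[1][3] = 65/67

[1] R0 /= -1  ⇒  (1, 1, -4, -3)
     R1 -= 4·R0  ⇒  (0, -2, 13, 13)
     R2 -= -3·R0  ⇒  (0, 7, -12, -7)
[2] R1 /= -2  ⇒  (0, 1, -13/2, -13/2)
     R0 -= 1·R1  ⇒  (1, 0, 5/2, 7/2)
     R2 -= 7·R1  ⇒  (0, 0, 67/2, 77/2)
[3] R2 /= 67/2  ⇒  (0, 0, 1, 77/67)
     R0 -= 5/2·R2  ⇒  (1, 0, 0, 42/67)
     R1 -= -13/2·R2  ⇒  (0, 1, 0, 65/67)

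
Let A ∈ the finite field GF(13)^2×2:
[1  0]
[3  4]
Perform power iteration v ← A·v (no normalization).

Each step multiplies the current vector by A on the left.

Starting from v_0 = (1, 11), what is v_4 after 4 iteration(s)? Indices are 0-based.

v_4 = (1, 3)

v_0 = (1, 11).
v_1 = A·v_0 = (1, 8).
v_2 = A·v_1 = (1, 9).
v_3 = A·v_2 = (1, 0).
v_4 = A·v_3 = (1, 3).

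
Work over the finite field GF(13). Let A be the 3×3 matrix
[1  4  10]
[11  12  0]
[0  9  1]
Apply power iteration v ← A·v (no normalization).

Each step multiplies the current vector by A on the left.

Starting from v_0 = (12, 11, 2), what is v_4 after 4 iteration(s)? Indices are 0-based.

v_4 = (5, 3, 9)

v_0 = (12, 11, 2).
v_1 = A·v_0 = (11, 4, 10).
v_2 = A·v_1 = (10, 0, 7).
v_3 = A·v_2 = (2, 6, 7).
v_4 = A·v_3 = (5, 3, 9).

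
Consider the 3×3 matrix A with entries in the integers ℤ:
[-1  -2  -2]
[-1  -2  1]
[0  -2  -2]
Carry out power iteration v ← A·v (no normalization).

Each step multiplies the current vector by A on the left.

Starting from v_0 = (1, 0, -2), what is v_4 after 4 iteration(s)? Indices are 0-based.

v_0 = (1, 0, -2).
v_1 = A·v_0 = (3, -3, 4).
v_2 = A·v_1 = (-5, 7, -2).
v_3 = A·v_2 = (-5, -11, -10).
v_4 = A·v_3 = (47, 17, 42).

v_4 = (47, 17, 42)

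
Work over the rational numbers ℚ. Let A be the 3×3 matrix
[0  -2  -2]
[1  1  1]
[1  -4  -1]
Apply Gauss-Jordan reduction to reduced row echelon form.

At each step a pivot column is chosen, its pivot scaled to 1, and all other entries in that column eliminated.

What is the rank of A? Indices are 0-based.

[1] R0 <-> R1
[1] R0 /= 1  ⇒  (1, 1, 1)
     R2 -= 1·R0  ⇒  (0, -5, -2)
[2] R1 /= -2  ⇒  (0, 1, 1)
     R0 -= 1·R1  ⇒  (1, 0, 0)
     R2 -= -5·R1  ⇒  (0, 0, 3)
[3] R2 /= 3  ⇒  (0, 0, 1)
     R1 -= 1·R2  ⇒  (0, 1, 0)

rank = 3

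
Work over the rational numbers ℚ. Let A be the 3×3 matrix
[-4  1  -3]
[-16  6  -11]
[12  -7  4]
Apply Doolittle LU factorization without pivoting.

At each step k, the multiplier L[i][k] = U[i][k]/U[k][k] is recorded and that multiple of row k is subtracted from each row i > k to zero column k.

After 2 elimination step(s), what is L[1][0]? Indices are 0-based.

L[1][0] = 4

k=0: U[0][0]=-4
  eliminate (1,0): mult=4, new row 1: (0, 2, 1); set L[1][0]=4
  eliminate (2,0): mult=-3, new row 2: (0, -4, -5); set L[2][0]=-3
k=1: U[1][1]=2
  eliminate (2,1): mult=-2, new row 2: (0, 0, -3); set L[2][1]=-2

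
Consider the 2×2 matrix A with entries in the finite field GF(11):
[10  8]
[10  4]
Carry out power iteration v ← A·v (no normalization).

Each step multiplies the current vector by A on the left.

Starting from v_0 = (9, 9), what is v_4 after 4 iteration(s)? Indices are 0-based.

v_0 = (9, 9).
v_1 = A·v_0 = (8, 5).
v_2 = A·v_1 = (10, 1).
v_3 = A·v_2 = (9, 5).
v_4 = A·v_3 = (9, 0).

v_4 = (9, 0)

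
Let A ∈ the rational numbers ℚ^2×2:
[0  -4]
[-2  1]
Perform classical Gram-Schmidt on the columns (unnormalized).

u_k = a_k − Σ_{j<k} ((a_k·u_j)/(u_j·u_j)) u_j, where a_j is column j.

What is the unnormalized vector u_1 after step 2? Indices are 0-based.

Step 1: u_0 = a_0 = (0, -2).
Step 2: u_1 = a_1 − (-1/2)·u_0 = (-4, 0).

u_1 = (-4, 0)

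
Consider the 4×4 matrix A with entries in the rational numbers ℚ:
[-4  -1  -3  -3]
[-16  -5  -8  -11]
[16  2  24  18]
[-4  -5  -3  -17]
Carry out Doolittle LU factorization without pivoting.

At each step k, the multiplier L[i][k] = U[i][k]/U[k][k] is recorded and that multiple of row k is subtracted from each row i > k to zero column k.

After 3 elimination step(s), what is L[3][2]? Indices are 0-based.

[col 0] pivot -4
  R1 -= 4*R0 → (0, -1, 4, 1)  (L[1][0] := 4)
  R2 -= -4*R0 → (0, -2, 12, 6)  (L[2][0] := -4)
  R3 -= 1*R0 → (0, -4, 0, -14)  (L[3][0] := 1)
[col 1] pivot -1
  R2 -= 2*R1 → (0, 0, 4, 4)  (L[2][1] := 2)
  R3 -= 4*R1 → (0, 0, -16, -18)  (L[3][1] := 4)
[col 2] pivot 4
  R3 -= -4*R2 → (0, 0, 0, -2)  (L[3][2] := -4)

L[3][2] = -4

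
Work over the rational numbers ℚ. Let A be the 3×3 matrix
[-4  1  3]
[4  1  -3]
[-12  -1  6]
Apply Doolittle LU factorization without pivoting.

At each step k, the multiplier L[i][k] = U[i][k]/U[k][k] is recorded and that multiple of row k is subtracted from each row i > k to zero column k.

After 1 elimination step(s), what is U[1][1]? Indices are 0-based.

k=0: U[0][0]=-4
  eliminate (1,0): mult=-1, new row 1: (0, 2, 0); set L[1][0]=-1
  eliminate (2,0): mult=3, new row 2: (0, -4, -3); set L[2][0]=3

U[1][1] = 2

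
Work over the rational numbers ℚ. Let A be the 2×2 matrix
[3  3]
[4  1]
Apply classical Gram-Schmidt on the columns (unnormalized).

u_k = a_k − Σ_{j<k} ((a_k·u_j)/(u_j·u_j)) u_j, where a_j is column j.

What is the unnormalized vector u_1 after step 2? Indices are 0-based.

u_1 = (36/25, -27/25)

Step 1: u_0 = a_0 = (3, 4).
Step 2: u_1 = a_1 − (13/25)·u_0 = (36/25, -27/25).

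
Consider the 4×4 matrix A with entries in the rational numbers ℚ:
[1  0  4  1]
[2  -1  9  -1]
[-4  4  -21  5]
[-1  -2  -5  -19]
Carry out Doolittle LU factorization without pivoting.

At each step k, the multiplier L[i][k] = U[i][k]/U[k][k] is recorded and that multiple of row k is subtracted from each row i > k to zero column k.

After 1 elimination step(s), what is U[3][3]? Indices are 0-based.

U[3][3] = -18

[col 0] pivot 1
  R1 -= 2*R0 → (0, -1, 1, -3)  (L[1][0] := 2)
  R2 -= -4*R0 → (0, 4, -5, 9)  (L[2][0] := -4)
  R3 -= -1*R0 → (0, -2, -1, -18)  (L[3][0] := -1)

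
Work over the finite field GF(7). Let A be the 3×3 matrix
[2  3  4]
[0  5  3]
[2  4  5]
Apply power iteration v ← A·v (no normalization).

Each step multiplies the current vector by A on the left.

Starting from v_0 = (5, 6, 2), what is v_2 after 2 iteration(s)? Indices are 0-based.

v_0 = (5, 6, 2).
v_1 = A·v_0 = (1, 1, 2).
v_2 = A·v_1 = (6, 4, 2).

v_2 = (6, 4, 2)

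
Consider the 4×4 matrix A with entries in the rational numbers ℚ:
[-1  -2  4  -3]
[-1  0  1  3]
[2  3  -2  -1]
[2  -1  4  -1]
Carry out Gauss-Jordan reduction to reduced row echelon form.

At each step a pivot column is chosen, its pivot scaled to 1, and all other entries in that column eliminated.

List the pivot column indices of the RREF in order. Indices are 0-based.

[1] R0 /= -1  ⇒  (1, 2, -4, 3)
     R1 -= -1·R0  ⇒  (0, 2, -3, 6)
     R2 -= 2·R0  ⇒  (0, -1, 6, -7)
     R3 -= 2·R0  ⇒  (0, -5, 12, -7)
[2] R1 /= 2  ⇒  (0, 1, -3/2, 3)
     R0 -= 2·R1  ⇒  (1, 0, -1, -3)
     R2 -= -1·R1  ⇒  (0, 0, 9/2, -4)
     R3 -= -5·R1  ⇒  (0, 0, 9/2, 8)
[3] R2 /= 9/2  ⇒  (0, 0, 1, -8/9)
     R0 -= -1·R2  ⇒  (1, 0, 0, -35/9)
     R1 -= -3/2·R2  ⇒  (0, 1, 0, 5/3)
     R3 -= 9/2·R2  ⇒  (0, 0, 0, 12)
[4] R3 /= 12  ⇒  (0, 0, 0, 1)
     R0 -= -35/9·R3  ⇒  (1, 0, 0, 0)
     R1 -= 5/3·R3  ⇒  (0, 1, 0, 0)
     R2 -= -8/9·R3  ⇒  (0, 0, 1, 0)

pivot columns: 0, 1, 2, 3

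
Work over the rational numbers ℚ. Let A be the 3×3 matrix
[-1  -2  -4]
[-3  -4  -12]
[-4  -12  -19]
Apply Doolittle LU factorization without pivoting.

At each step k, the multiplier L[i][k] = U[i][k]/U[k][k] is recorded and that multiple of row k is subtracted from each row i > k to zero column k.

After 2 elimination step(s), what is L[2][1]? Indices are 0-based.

[col 0] pivot -1
  R1 -= 3*R0 → (0, 2, 0)  (L[1][0] := 3)
  R2 -= 4*R0 → (0, -4, -3)  (L[2][0] := 4)
[col 1] pivot 2
  R2 -= -2*R1 → (0, 0, -3)  (L[2][1] := -2)

L[2][1] = -2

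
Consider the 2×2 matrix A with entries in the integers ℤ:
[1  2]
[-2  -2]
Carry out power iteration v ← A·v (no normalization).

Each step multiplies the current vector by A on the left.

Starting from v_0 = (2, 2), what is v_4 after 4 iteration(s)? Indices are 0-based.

v_4 = (22, -20)

v_0 = (2, 2).
v_1 = A·v_0 = (6, -8).
v_2 = A·v_1 = (-10, 4).
v_3 = A·v_2 = (-2, 12).
v_4 = A·v_3 = (22, -20).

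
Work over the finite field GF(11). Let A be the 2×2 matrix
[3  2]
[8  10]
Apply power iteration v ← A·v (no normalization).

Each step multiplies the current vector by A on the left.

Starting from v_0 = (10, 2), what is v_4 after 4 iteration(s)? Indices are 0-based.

v_4 = (10, 1)

v_0 = (10, 2).
v_1 = A·v_0 = (1, 1).
v_2 = A·v_1 = (5, 7).
v_3 = A·v_2 = (7, 0).
v_4 = A·v_3 = (10, 1).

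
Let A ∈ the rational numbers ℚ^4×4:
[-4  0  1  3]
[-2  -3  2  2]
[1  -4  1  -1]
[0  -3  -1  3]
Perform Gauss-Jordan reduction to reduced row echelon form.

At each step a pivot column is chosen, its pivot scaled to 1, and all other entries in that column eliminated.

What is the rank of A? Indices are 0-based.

pivot(0,0)=-4: scale R0 → (1, 0, -1/4, -3/4)
  clear (1,0): R1 −= (-2)R0 → (0, -3, 3/2, 1/2)
  clear (2,0): R2 −= (1)R0 → (0, -4, 5/4, -1/4)
pivot(1,1)=-3: scale R1 → (0, 1, -1/2, -1/6)
  clear (2,1): R2 −= (-4)R1 → (0, 0, -3/4, -11/12)
  clear (3,1): R3 −= (-3)R1 → (0, 0, -5/2, 5/2)
pivot(2,2)=-3/4: scale R2 → (0, 0, 1, 11/9)
  clear (0,2): R0 −= (-1/4)R2 → (1, 0, 0, -4/9)
  clear (1,2): R1 −= (-1/2)R2 → (0, 1, 0, 4/9)
  clear (3,2): R3 −= (-5/2)R2 → (0, 0, 0, 50/9)
pivot(3,3)=50/9: scale R3 → (0, 0, 0, 1)
  clear (0,3): R0 −= (-4/9)R3 → (1, 0, 0, 0)
  clear (1,3): R1 −= (4/9)R3 → (0, 1, 0, 0)
  clear (2,3): R2 −= (11/9)R3 → (0, 0, 1, 0)

rank = 4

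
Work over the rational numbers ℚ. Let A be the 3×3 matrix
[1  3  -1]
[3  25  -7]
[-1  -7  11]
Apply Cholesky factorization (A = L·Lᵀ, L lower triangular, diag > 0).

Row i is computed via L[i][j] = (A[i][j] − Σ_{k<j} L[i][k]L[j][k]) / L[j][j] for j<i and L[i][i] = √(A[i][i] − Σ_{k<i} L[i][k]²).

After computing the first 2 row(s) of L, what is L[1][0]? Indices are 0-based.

Step 1: L[0][0] = √(1) = 1.
  L[1][0] = (3) / L[0][0] = 3.
Step 2: L[1][1] = √(16) = 4.

L[1][0] = 3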